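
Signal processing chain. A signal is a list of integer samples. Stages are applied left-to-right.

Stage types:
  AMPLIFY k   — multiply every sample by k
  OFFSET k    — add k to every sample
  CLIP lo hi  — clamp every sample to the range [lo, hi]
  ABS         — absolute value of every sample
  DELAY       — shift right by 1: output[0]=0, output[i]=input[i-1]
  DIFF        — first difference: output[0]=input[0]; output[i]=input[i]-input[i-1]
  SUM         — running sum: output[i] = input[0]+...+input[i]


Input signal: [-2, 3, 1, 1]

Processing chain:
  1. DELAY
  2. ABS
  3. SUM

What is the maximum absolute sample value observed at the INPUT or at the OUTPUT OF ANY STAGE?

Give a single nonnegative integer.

Answer: 6

Derivation:
Input: [-2, 3, 1, 1] (max |s|=3)
Stage 1 (DELAY): [0, -2, 3, 1] = [0, -2, 3, 1] -> [0, -2, 3, 1] (max |s|=3)
Stage 2 (ABS): |0|=0, |-2|=2, |3|=3, |1|=1 -> [0, 2, 3, 1] (max |s|=3)
Stage 3 (SUM): sum[0..0]=0, sum[0..1]=2, sum[0..2]=5, sum[0..3]=6 -> [0, 2, 5, 6] (max |s|=6)
Overall max amplitude: 6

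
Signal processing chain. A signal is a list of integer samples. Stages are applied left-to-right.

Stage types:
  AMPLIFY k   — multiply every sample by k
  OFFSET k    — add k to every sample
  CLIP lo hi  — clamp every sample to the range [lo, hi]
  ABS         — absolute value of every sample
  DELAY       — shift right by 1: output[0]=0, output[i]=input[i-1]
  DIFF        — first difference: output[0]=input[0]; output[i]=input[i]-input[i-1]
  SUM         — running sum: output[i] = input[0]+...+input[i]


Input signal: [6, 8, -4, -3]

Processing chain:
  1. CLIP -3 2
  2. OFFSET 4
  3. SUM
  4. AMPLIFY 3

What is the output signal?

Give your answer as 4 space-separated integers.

Answer: 18 36 39 42

Derivation:
Input: [6, 8, -4, -3]
Stage 1 (CLIP -3 2): clip(6,-3,2)=2, clip(8,-3,2)=2, clip(-4,-3,2)=-3, clip(-3,-3,2)=-3 -> [2, 2, -3, -3]
Stage 2 (OFFSET 4): 2+4=6, 2+4=6, -3+4=1, -3+4=1 -> [6, 6, 1, 1]
Stage 3 (SUM): sum[0..0]=6, sum[0..1]=12, sum[0..2]=13, sum[0..3]=14 -> [6, 12, 13, 14]
Stage 4 (AMPLIFY 3): 6*3=18, 12*3=36, 13*3=39, 14*3=42 -> [18, 36, 39, 42]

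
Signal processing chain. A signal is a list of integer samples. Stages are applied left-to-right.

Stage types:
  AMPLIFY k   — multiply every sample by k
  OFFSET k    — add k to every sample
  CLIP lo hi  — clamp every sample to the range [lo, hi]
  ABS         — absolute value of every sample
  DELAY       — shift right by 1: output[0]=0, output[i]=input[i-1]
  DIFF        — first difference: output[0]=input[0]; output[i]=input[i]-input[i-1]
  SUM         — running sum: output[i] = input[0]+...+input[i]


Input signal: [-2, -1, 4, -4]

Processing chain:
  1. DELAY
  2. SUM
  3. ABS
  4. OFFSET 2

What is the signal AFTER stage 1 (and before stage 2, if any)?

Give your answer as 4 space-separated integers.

Input: [-2, -1, 4, -4]
Stage 1 (DELAY): [0, -2, -1, 4] = [0, -2, -1, 4] -> [0, -2, -1, 4]

Answer: 0 -2 -1 4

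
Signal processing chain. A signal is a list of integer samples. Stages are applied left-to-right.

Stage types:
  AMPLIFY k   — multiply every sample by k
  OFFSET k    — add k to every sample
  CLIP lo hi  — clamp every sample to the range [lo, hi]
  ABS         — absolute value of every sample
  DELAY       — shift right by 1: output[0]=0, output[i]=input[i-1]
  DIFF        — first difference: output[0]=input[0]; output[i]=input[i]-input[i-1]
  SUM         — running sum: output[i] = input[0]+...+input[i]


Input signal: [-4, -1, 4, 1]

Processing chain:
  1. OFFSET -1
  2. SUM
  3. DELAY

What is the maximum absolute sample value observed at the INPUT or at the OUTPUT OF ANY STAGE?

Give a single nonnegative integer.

Input: [-4, -1, 4, 1] (max |s|=4)
Stage 1 (OFFSET -1): -4+-1=-5, -1+-1=-2, 4+-1=3, 1+-1=0 -> [-5, -2, 3, 0] (max |s|=5)
Stage 2 (SUM): sum[0..0]=-5, sum[0..1]=-7, sum[0..2]=-4, sum[0..3]=-4 -> [-5, -7, -4, -4] (max |s|=7)
Stage 3 (DELAY): [0, -5, -7, -4] = [0, -5, -7, -4] -> [0, -5, -7, -4] (max |s|=7)
Overall max amplitude: 7

Answer: 7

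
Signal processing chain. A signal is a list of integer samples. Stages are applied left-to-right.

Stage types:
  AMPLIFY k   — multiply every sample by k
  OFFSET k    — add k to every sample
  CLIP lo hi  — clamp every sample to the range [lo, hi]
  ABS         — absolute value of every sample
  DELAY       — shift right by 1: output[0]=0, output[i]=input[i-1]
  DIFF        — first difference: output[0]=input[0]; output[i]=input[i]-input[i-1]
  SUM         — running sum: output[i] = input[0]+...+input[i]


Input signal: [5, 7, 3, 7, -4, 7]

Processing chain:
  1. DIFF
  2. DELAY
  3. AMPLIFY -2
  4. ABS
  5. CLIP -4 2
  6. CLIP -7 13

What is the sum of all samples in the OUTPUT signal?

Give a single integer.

Input: [5, 7, 3, 7, -4, 7]
Stage 1 (DIFF): s[0]=5, 7-5=2, 3-7=-4, 7-3=4, -4-7=-11, 7--4=11 -> [5, 2, -4, 4, -11, 11]
Stage 2 (DELAY): [0, 5, 2, -4, 4, -11] = [0, 5, 2, -4, 4, -11] -> [0, 5, 2, -4, 4, -11]
Stage 3 (AMPLIFY -2): 0*-2=0, 5*-2=-10, 2*-2=-4, -4*-2=8, 4*-2=-8, -11*-2=22 -> [0, -10, -4, 8, -8, 22]
Stage 4 (ABS): |0|=0, |-10|=10, |-4|=4, |8|=8, |-8|=8, |22|=22 -> [0, 10, 4, 8, 8, 22]
Stage 5 (CLIP -4 2): clip(0,-4,2)=0, clip(10,-4,2)=2, clip(4,-4,2)=2, clip(8,-4,2)=2, clip(8,-4,2)=2, clip(22,-4,2)=2 -> [0, 2, 2, 2, 2, 2]
Stage 6 (CLIP -7 13): clip(0,-7,13)=0, clip(2,-7,13)=2, clip(2,-7,13)=2, clip(2,-7,13)=2, clip(2,-7,13)=2, clip(2,-7,13)=2 -> [0, 2, 2, 2, 2, 2]
Output sum: 10

Answer: 10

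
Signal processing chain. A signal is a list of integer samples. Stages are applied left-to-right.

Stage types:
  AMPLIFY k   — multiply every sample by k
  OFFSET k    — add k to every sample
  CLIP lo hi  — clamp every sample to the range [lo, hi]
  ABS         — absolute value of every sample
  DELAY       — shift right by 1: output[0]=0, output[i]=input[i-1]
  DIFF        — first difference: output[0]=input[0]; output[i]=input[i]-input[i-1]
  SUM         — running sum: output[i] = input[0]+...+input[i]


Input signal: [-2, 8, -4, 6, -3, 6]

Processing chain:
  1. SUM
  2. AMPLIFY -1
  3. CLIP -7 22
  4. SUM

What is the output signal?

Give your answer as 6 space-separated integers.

Input: [-2, 8, -4, 6, -3, 6]
Stage 1 (SUM): sum[0..0]=-2, sum[0..1]=6, sum[0..2]=2, sum[0..3]=8, sum[0..4]=5, sum[0..5]=11 -> [-2, 6, 2, 8, 5, 11]
Stage 2 (AMPLIFY -1): -2*-1=2, 6*-1=-6, 2*-1=-2, 8*-1=-8, 5*-1=-5, 11*-1=-11 -> [2, -6, -2, -8, -5, -11]
Stage 3 (CLIP -7 22): clip(2,-7,22)=2, clip(-6,-7,22)=-6, clip(-2,-7,22)=-2, clip(-8,-7,22)=-7, clip(-5,-7,22)=-5, clip(-11,-7,22)=-7 -> [2, -6, -2, -7, -5, -7]
Stage 4 (SUM): sum[0..0]=2, sum[0..1]=-4, sum[0..2]=-6, sum[0..3]=-13, sum[0..4]=-18, sum[0..5]=-25 -> [2, -4, -6, -13, -18, -25]

Answer: 2 -4 -6 -13 -18 -25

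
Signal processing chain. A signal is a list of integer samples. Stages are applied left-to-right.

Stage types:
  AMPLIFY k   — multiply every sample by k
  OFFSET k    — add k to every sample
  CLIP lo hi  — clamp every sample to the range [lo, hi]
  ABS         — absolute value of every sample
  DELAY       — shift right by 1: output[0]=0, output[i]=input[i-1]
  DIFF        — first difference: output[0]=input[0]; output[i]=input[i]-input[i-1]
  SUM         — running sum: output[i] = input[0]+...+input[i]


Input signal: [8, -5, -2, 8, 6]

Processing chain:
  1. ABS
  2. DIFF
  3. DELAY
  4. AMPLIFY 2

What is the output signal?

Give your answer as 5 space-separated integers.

Answer: 0 16 -6 -6 12

Derivation:
Input: [8, -5, -2, 8, 6]
Stage 1 (ABS): |8|=8, |-5|=5, |-2|=2, |8|=8, |6|=6 -> [8, 5, 2, 8, 6]
Stage 2 (DIFF): s[0]=8, 5-8=-3, 2-5=-3, 8-2=6, 6-8=-2 -> [8, -3, -3, 6, -2]
Stage 3 (DELAY): [0, 8, -3, -3, 6] = [0, 8, -3, -3, 6] -> [0, 8, -3, -3, 6]
Stage 4 (AMPLIFY 2): 0*2=0, 8*2=16, -3*2=-6, -3*2=-6, 6*2=12 -> [0, 16, -6, -6, 12]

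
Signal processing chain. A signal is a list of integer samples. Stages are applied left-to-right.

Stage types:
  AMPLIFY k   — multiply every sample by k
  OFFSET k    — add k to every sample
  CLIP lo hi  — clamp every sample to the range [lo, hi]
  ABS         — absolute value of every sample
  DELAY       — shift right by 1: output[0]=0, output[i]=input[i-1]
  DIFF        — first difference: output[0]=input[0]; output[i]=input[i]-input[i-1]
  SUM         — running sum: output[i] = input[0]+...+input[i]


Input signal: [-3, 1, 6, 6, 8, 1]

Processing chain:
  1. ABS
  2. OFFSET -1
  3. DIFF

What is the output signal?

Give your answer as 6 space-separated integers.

Answer: 2 -2 5 0 2 -7

Derivation:
Input: [-3, 1, 6, 6, 8, 1]
Stage 1 (ABS): |-3|=3, |1|=1, |6|=6, |6|=6, |8|=8, |1|=1 -> [3, 1, 6, 6, 8, 1]
Stage 2 (OFFSET -1): 3+-1=2, 1+-1=0, 6+-1=5, 6+-1=5, 8+-1=7, 1+-1=0 -> [2, 0, 5, 5, 7, 0]
Stage 3 (DIFF): s[0]=2, 0-2=-2, 5-0=5, 5-5=0, 7-5=2, 0-7=-7 -> [2, -2, 5, 0, 2, -7]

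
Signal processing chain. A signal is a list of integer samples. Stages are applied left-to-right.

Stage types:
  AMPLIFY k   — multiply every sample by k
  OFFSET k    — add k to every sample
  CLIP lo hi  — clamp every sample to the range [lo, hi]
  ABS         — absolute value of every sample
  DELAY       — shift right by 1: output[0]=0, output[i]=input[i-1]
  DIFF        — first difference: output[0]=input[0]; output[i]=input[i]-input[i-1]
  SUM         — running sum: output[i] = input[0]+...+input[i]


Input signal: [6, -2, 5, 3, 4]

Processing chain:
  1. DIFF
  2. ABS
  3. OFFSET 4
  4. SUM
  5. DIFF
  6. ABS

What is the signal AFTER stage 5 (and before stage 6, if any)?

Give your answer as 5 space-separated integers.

Answer: 10 12 11 6 5

Derivation:
Input: [6, -2, 5, 3, 4]
Stage 1 (DIFF): s[0]=6, -2-6=-8, 5--2=7, 3-5=-2, 4-3=1 -> [6, -8, 7, -2, 1]
Stage 2 (ABS): |6|=6, |-8|=8, |7|=7, |-2|=2, |1|=1 -> [6, 8, 7, 2, 1]
Stage 3 (OFFSET 4): 6+4=10, 8+4=12, 7+4=11, 2+4=6, 1+4=5 -> [10, 12, 11, 6, 5]
Stage 4 (SUM): sum[0..0]=10, sum[0..1]=22, sum[0..2]=33, sum[0..3]=39, sum[0..4]=44 -> [10, 22, 33, 39, 44]
Stage 5 (DIFF): s[0]=10, 22-10=12, 33-22=11, 39-33=6, 44-39=5 -> [10, 12, 11, 6, 5]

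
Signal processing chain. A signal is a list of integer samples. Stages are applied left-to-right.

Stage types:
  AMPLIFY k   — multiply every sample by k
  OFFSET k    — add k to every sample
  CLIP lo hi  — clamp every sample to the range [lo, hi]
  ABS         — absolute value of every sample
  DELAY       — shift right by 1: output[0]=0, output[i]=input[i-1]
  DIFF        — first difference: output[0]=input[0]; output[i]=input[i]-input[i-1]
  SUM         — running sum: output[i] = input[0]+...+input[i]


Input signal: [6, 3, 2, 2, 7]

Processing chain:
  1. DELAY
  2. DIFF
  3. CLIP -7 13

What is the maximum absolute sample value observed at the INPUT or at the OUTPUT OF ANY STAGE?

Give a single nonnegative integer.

Input: [6, 3, 2, 2, 7] (max |s|=7)
Stage 1 (DELAY): [0, 6, 3, 2, 2] = [0, 6, 3, 2, 2] -> [0, 6, 3, 2, 2] (max |s|=6)
Stage 2 (DIFF): s[0]=0, 6-0=6, 3-6=-3, 2-3=-1, 2-2=0 -> [0, 6, -3, -1, 0] (max |s|=6)
Stage 3 (CLIP -7 13): clip(0,-7,13)=0, clip(6,-7,13)=6, clip(-3,-7,13)=-3, clip(-1,-7,13)=-1, clip(0,-7,13)=0 -> [0, 6, -3, -1, 0] (max |s|=6)
Overall max amplitude: 7

Answer: 7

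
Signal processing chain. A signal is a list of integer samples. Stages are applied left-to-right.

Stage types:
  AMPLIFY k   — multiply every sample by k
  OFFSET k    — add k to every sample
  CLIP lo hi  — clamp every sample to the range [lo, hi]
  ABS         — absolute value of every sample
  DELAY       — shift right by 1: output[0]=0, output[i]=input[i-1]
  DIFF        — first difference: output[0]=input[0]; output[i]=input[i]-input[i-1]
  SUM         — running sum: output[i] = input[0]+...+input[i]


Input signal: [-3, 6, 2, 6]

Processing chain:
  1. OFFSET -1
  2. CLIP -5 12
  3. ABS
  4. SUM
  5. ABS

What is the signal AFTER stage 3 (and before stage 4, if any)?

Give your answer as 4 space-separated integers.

Input: [-3, 6, 2, 6]
Stage 1 (OFFSET -1): -3+-1=-4, 6+-1=5, 2+-1=1, 6+-1=5 -> [-4, 5, 1, 5]
Stage 2 (CLIP -5 12): clip(-4,-5,12)=-4, clip(5,-5,12)=5, clip(1,-5,12)=1, clip(5,-5,12)=5 -> [-4, 5, 1, 5]
Stage 3 (ABS): |-4|=4, |5|=5, |1|=1, |5|=5 -> [4, 5, 1, 5]

Answer: 4 5 1 5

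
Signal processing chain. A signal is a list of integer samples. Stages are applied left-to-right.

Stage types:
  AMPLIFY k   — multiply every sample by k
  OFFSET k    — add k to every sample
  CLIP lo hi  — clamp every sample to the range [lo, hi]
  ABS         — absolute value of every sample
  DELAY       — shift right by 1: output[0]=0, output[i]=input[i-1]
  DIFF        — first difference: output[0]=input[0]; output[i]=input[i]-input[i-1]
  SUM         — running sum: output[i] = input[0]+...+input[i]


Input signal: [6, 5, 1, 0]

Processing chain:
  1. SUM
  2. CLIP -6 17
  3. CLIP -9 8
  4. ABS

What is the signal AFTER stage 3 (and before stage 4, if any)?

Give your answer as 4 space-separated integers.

Input: [6, 5, 1, 0]
Stage 1 (SUM): sum[0..0]=6, sum[0..1]=11, sum[0..2]=12, sum[0..3]=12 -> [6, 11, 12, 12]
Stage 2 (CLIP -6 17): clip(6,-6,17)=6, clip(11,-6,17)=11, clip(12,-6,17)=12, clip(12,-6,17)=12 -> [6, 11, 12, 12]
Stage 3 (CLIP -9 8): clip(6,-9,8)=6, clip(11,-9,8)=8, clip(12,-9,8)=8, clip(12,-9,8)=8 -> [6, 8, 8, 8]

Answer: 6 8 8 8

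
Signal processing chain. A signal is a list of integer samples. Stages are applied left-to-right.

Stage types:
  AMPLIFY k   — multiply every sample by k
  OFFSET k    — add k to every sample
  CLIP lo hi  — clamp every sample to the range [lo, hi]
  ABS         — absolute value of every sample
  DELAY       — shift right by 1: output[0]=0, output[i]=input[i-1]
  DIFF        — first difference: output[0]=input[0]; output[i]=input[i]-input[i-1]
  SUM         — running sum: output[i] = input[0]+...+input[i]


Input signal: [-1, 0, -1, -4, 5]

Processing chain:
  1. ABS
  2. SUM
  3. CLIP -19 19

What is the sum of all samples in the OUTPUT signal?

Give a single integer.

Answer: 21

Derivation:
Input: [-1, 0, -1, -4, 5]
Stage 1 (ABS): |-1|=1, |0|=0, |-1|=1, |-4|=4, |5|=5 -> [1, 0, 1, 4, 5]
Stage 2 (SUM): sum[0..0]=1, sum[0..1]=1, sum[0..2]=2, sum[0..3]=6, sum[0..4]=11 -> [1, 1, 2, 6, 11]
Stage 3 (CLIP -19 19): clip(1,-19,19)=1, clip(1,-19,19)=1, clip(2,-19,19)=2, clip(6,-19,19)=6, clip(11,-19,19)=11 -> [1, 1, 2, 6, 11]
Output sum: 21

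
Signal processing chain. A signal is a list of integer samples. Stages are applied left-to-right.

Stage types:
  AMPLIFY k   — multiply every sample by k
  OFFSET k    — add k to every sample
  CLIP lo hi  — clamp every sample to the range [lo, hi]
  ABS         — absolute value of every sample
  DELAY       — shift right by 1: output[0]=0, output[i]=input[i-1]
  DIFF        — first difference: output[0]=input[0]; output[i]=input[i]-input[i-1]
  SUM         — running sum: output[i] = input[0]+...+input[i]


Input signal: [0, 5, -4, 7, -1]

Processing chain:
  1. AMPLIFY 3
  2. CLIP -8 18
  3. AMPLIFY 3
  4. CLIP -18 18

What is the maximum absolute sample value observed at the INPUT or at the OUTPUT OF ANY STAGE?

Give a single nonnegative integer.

Answer: 54

Derivation:
Input: [0, 5, -4, 7, -1] (max |s|=7)
Stage 1 (AMPLIFY 3): 0*3=0, 5*3=15, -4*3=-12, 7*3=21, -1*3=-3 -> [0, 15, -12, 21, -3] (max |s|=21)
Stage 2 (CLIP -8 18): clip(0,-8,18)=0, clip(15,-8,18)=15, clip(-12,-8,18)=-8, clip(21,-8,18)=18, clip(-3,-8,18)=-3 -> [0, 15, -8, 18, -3] (max |s|=18)
Stage 3 (AMPLIFY 3): 0*3=0, 15*3=45, -8*3=-24, 18*3=54, -3*3=-9 -> [0, 45, -24, 54, -9] (max |s|=54)
Stage 4 (CLIP -18 18): clip(0,-18,18)=0, clip(45,-18,18)=18, clip(-24,-18,18)=-18, clip(54,-18,18)=18, clip(-9,-18,18)=-9 -> [0, 18, -18, 18, -9] (max |s|=18)
Overall max amplitude: 54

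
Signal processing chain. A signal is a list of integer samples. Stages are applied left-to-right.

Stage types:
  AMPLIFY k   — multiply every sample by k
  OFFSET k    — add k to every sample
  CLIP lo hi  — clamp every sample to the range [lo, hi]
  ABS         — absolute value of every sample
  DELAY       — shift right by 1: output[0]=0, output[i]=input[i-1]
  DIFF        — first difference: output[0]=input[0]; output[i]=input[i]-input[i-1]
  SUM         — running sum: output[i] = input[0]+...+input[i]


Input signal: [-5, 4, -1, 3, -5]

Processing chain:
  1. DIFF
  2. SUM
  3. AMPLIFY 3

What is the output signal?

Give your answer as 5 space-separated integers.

Answer: -15 12 -3 9 -15

Derivation:
Input: [-5, 4, -1, 3, -5]
Stage 1 (DIFF): s[0]=-5, 4--5=9, -1-4=-5, 3--1=4, -5-3=-8 -> [-5, 9, -5, 4, -8]
Stage 2 (SUM): sum[0..0]=-5, sum[0..1]=4, sum[0..2]=-1, sum[0..3]=3, sum[0..4]=-5 -> [-5, 4, -1, 3, -5]
Stage 3 (AMPLIFY 3): -5*3=-15, 4*3=12, -1*3=-3, 3*3=9, -5*3=-15 -> [-15, 12, -3, 9, -15]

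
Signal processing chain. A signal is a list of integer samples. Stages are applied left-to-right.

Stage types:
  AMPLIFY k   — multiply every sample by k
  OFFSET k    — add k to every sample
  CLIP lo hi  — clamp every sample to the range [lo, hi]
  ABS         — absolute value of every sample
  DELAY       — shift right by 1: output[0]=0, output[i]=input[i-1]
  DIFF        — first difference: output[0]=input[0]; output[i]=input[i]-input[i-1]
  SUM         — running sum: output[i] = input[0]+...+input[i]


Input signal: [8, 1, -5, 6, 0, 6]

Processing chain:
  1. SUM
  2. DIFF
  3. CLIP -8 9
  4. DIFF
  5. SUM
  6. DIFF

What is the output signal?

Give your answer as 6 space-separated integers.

Answer: 8 -7 -6 11 -6 6

Derivation:
Input: [8, 1, -5, 6, 0, 6]
Stage 1 (SUM): sum[0..0]=8, sum[0..1]=9, sum[0..2]=4, sum[0..3]=10, sum[0..4]=10, sum[0..5]=16 -> [8, 9, 4, 10, 10, 16]
Stage 2 (DIFF): s[0]=8, 9-8=1, 4-9=-5, 10-4=6, 10-10=0, 16-10=6 -> [8, 1, -5, 6, 0, 6]
Stage 3 (CLIP -8 9): clip(8,-8,9)=8, clip(1,-8,9)=1, clip(-5,-8,9)=-5, clip(6,-8,9)=6, clip(0,-8,9)=0, clip(6,-8,9)=6 -> [8, 1, -5, 6, 0, 6]
Stage 4 (DIFF): s[0]=8, 1-8=-7, -5-1=-6, 6--5=11, 0-6=-6, 6-0=6 -> [8, -7, -6, 11, -6, 6]
Stage 5 (SUM): sum[0..0]=8, sum[0..1]=1, sum[0..2]=-5, sum[0..3]=6, sum[0..4]=0, sum[0..5]=6 -> [8, 1, -5, 6, 0, 6]
Stage 6 (DIFF): s[0]=8, 1-8=-7, -5-1=-6, 6--5=11, 0-6=-6, 6-0=6 -> [8, -7, -6, 11, -6, 6]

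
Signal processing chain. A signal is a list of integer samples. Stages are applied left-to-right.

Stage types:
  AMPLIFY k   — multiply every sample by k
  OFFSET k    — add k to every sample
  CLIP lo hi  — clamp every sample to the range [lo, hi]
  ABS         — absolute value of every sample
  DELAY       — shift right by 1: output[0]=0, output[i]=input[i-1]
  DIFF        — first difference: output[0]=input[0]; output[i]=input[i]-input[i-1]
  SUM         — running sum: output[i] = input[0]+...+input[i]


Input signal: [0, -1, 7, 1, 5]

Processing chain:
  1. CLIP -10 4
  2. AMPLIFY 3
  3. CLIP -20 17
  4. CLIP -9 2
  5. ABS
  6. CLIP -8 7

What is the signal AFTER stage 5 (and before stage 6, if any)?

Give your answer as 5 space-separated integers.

Input: [0, -1, 7, 1, 5]
Stage 1 (CLIP -10 4): clip(0,-10,4)=0, clip(-1,-10,4)=-1, clip(7,-10,4)=4, clip(1,-10,4)=1, clip(5,-10,4)=4 -> [0, -1, 4, 1, 4]
Stage 2 (AMPLIFY 3): 0*3=0, -1*3=-3, 4*3=12, 1*3=3, 4*3=12 -> [0, -3, 12, 3, 12]
Stage 3 (CLIP -20 17): clip(0,-20,17)=0, clip(-3,-20,17)=-3, clip(12,-20,17)=12, clip(3,-20,17)=3, clip(12,-20,17)=12 -> [0, -3, 12, 3, 12]
Stage 4 (CLIP -9 2): clip(0,-9,2)=0, clip(-3,-9,2)=-3, clip(12,-9,2)=2, clip(3,-9,2)=2, clip(12,-9,2)=2 -> [0, -3, 2, 2, 2]
Stage 5 (ABS): |0|=0, |-3|=3, |2|=2, |2|=2, |2|=2 -> [0, 3, 2, 2, 2]

Answer: 0 3 2 2 2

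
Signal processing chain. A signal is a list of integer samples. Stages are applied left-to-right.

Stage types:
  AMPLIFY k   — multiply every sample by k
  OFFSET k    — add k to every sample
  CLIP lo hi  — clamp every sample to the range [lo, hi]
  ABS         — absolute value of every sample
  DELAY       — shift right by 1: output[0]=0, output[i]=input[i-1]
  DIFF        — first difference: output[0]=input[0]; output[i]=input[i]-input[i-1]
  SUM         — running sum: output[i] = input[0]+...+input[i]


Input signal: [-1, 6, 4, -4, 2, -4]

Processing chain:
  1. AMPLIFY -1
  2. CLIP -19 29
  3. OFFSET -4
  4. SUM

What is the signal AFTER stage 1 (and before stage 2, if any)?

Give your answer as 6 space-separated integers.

Answer: 1 -6 -4 4 -2 4

Derivation:
Input: [-1, 6, 4, -4, 2, -4]
Stage 1 (AMPLIFY -1): -1*-1=1, 6*-1=-6, 4*-1=-4, -4*-1=4, 2*-1=-2, -4*-1=4 -> [1, -6, -4, 4, -2, 4]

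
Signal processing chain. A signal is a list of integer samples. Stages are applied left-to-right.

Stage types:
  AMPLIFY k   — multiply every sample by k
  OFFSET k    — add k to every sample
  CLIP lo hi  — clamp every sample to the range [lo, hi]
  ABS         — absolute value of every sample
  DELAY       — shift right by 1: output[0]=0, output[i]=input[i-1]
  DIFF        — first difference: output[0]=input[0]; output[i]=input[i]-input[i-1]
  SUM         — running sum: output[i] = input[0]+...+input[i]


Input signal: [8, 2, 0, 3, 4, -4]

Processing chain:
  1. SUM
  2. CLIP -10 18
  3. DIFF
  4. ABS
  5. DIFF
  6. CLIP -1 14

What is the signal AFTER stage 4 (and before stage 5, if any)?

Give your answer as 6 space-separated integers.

Answer: 8 2 0 3 4 4

Derivation:
Input: [8, 2, 0, 3, 4, -4]
Stage 1 (SUM): sum[0..0]=8, sum[0..1]=10, sum[0..2]=10, sum[0..3]=13, sum[0..4]=17, sum[0..5]=13 -> [8, 10, 10, 13, 17, 13]
Stage 2 (CLIP -10 18): clip(8,-10,18)=8, clip(10,-10,18)=10, clip(10,-10,18)=10, clip(13,-10,18)=13, clip(17,-10,18)=17, clip(13,-10,18)=13 -> [8, 10, 10, 13, 17, 13]
Stage 3 (DIFF): s[0]=8, 10-8=2, 10-10=0, 13-10=3, 17-13=4, 13-17=-4 -> [8, 2, 0, 3, 4, -4]
Stage 4 (ABS): |8|=8, |2|=2, |0|=0, |3|=3, |4|=4, |-4|=4 -> [8, 2, 0, 3, 4, 4]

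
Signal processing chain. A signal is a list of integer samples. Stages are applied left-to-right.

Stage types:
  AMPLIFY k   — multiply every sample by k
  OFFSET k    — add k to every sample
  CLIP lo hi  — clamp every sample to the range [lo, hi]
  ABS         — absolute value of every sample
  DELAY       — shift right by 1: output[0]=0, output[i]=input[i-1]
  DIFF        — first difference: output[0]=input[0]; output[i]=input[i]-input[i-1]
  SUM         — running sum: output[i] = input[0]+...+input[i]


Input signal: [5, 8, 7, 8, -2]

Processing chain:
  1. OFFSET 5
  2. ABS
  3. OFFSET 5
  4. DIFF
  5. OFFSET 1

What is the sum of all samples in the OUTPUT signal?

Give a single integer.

Answer: 13

Derivation:
Input: [5, 8, 7, 8, -2]
Stage 1 (OFFSET 5): 5+5=10, 8+5=13, 7+5=12, 8+5=13, -2+5=3 -> [10, 13, 12, 13, 3]
Stage 2 (ABS): |10|=10, |13|=13, |12|=12, |13|=13, |3|=3 -> [10, 13, 12, 13, 3]
Stage 3 (OFFSET 5): 10+5=15, 13+5=18, 12+5=17, 13+5=18, 3+5=8 -> [15, 18, 17, 18, 8]
Stage 4 (DIFF): s[0]=15, 18-15=3, 17-18=-1, 18-17=1, 8-18=-10 -> [15, 3, -1, 1, -10]
Stage 5 (OFFSET 1): 15+1=16, 3+1=4, -1+1=0, 1+1=2, -10+1=-9 -> [16, 4, 0, 2, -9]
Output sum: 13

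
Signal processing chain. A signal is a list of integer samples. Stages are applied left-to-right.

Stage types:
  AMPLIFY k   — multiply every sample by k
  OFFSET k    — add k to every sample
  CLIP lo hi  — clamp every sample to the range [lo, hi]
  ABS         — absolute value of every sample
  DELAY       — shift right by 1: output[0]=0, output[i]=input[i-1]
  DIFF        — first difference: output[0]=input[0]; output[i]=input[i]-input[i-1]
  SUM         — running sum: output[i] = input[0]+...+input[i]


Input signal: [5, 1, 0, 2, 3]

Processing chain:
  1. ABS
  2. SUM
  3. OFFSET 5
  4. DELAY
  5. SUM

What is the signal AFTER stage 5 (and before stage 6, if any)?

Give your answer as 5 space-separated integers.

Input: [5, 1, 0, 2, 3]
Stage 1 (ABS): |5|=5, |1|=1, |0|=0, |2|=2, |3|=3 -> [5, 1, 0, 2, 3]
Stage 2 (SUM): sum[0..0]=5, sum[0..1]=6, sum[0..2]=6, sum[0..3]=8, sum[0..4]=11 -> [5, 6, 6, 8, 11]
Stage 3 (OFFSET 5): 5+5=10, 6+5=11, 6+5=11, 8+5=13, 11+5=16 -> [10, 11, 11, 13, 16]
Stage 4 (DELAY): [0, 10, 11, 11, 13] = [0, 10, 11, 11, 13] -> [0, 10, 11, 11, 13]
Stage 5 (SUM): sum[0..0]=0, sum[0..1]=10, sum[0..2]=21, sum[0..3]=32, sum[0..4]=45 -> [0, 10, 21, 32, 45]

Answer: 0 10 21 32 45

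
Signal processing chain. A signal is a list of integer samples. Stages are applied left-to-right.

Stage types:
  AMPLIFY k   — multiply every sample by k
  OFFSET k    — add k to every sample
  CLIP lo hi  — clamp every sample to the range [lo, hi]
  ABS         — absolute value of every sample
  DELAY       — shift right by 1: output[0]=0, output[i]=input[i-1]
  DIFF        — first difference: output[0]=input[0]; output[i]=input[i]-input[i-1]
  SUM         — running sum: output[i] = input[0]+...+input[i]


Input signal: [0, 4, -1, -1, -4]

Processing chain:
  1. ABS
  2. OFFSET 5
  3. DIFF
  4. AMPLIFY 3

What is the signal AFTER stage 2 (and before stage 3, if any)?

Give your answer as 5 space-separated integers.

Answer: 5 9 6 6 9

Derivation:
Input: [0, 4, -1, -1, -4]
Stage 1 (ABS): |0|=0, |4|=4, |-1|=1, |-1|=1, |-4|=4 -> [0, 4, 1, 1, 4]
Stage 2 (OFFSET 5): 0+5=5, 4+5=9, 1+5=6, 1+5=6, 4+5=9 -> [5, 9, 6, 6, 9]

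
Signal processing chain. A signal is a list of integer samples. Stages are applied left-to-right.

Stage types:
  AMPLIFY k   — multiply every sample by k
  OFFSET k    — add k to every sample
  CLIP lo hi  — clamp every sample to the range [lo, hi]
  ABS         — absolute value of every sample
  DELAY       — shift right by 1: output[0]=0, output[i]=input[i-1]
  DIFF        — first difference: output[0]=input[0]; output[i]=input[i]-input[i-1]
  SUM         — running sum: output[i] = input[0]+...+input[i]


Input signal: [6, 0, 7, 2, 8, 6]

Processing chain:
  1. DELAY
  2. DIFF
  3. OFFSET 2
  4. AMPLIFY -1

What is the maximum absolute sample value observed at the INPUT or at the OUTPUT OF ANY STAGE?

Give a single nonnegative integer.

Input: [6, 0, 7, 2, 8, 6] (max |s|=8)
Stage 1 (DELAY): [0, 6, 0, 7, 2, 8] = [0, 6, 0, 7, 2, 8] -> [0, 6, 0, 7, 2, 8] (max |s|=8)
Stage 2 (DIFF): s[0]=0, 6-0=6, 0-6=-6, 7-0=7, 2-7=-5, 8-2=6 -> [0, 6, -6, 7, -5, 6] (max |s|=7)
Stage 3 (OFFSET 2): 0+2=2, 6+2=8, -6+2=-4, 7+2=9, -5+2=-3, 6+2=8 -> [2, 8, -4, 9, -3, 8] (max |s|=9)
Stage 4 (AMPLIFY -1): 2*-1=-2, 8*-1=-8, -4*-1=4, 9*-1=-9, -3*-1=3, 8*-1=-8 -> [-2, -8, 4, -9, 3, -8] (max |s|=9)
Overall max amplitude: 9

Answer: 9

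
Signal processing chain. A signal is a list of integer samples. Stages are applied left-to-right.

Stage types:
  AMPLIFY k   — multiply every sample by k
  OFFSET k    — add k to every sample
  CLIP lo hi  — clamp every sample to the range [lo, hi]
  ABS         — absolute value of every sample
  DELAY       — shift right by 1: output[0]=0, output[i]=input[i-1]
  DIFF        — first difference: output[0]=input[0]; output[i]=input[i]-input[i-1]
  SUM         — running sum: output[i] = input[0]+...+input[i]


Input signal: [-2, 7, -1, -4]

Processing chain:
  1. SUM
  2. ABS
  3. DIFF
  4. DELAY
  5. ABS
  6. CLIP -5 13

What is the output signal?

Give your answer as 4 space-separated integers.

Input: [-2, 7, -1, -4]
Stage 1 (SUM): sum[0..0]=-2, sum[0..1]=5, sum[0..2]=4, sum[0..3]=0 -> [-2, 5, 4, 0]
Stage 2 (ABS): |-2|=2, |5|=5, |4|=4, |0|=0 -> [2, 5, 4, 0]
Stage 3 (DIFF): s[0]=2, 5-2=3, 4-5=-1, 0-4=-4 -> [2, 3, -1, -4]
Stage 4 (DELAY): [0, 2, 3, -1] = [0, 2, 3, -1] -> [0, 2, 3, -1]
Stage 5 (ABS): |0|=0, |2|=2, |3|=3, |-1|=1 -> [0, 2, 3, 1]
Stage 6 (CLIP -5 13): clip(0,-5,13)=0, clip(2,-5,13)=2, clip(3,-5,13)=3, clip(1,-5,13)=1 -> [0, 2, 3, 1]

Answer: 0 2 3 1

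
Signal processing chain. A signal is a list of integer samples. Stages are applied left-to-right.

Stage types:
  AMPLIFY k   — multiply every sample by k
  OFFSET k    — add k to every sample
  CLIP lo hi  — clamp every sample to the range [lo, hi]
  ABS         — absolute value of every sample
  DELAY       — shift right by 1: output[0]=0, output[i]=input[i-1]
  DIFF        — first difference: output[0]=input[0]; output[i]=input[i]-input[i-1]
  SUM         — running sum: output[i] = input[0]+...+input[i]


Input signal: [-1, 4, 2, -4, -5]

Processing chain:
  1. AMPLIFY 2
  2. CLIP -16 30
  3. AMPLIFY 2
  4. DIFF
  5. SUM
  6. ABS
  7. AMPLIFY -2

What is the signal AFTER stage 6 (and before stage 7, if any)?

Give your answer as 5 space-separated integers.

Answer: 4 16 8 16 20

Derivation:
Input: [-1, 4, 2, -4, -5]
Stage 1 (AMPLIFY 2): -1*2=-2, 4*2=8, 2*2=4, -4*2=-8, -5*2=-10 -> [-2, 8, 4, -8, -10]
Stage 2 (CLIP -16 30): clip(-2,-16,30)=-2, clip(8,-16,30)=8, clip(4,-16,30)=4, clip(-8,-16,30)=-8, clip(-10,-16,30)=-10 -> [-2, 8, 4, -8, -10]
Stage 3 (AMPLIFY 2): -2*2=-4, 8*2=16, 4*2=8, -8*2=-16, -10*2=-20 -> [-4, 16, 8, -16, -20]
Stage 4 (DIFF): s[0]=-4, 16--4=20, 8-16=-8, -16-8=-24, -20--16=-4 -> [-4, 20, -8, -24, -4]
Stage 5 (SUM): sum[0..0]=-4, sum[0..1]=16, sum[0..2]=8, sum[0..3]=-16, sum[0..4]=-20 -> [-4, 16, 8, -16, -20]
Stage 6 (ABS): |-4|=4, |16|=16, |8|=8, |-16|=16, |-20|=20 -> [4, 16, 8, 16, 20]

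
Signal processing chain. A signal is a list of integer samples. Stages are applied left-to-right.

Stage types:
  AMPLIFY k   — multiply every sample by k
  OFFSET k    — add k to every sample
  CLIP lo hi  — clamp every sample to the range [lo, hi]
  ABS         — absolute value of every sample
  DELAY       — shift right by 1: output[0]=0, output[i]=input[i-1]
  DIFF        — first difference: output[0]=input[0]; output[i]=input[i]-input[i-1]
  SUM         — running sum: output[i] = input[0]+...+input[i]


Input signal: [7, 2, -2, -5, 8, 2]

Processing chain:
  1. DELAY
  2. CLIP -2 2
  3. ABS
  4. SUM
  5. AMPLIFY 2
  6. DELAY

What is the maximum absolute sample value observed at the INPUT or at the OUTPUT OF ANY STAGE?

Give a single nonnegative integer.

Answer: 20

Derivation:
Input: [7, 2, -2, -5, 8, 2] (max |s|=8)
Stage 1 (DELAY): [0, 7, 2, -2, -5, 8] = [0, 7, 2, -2, -5, 8] -> [0, 7, 2, -2, -5, 8] (max |s|=8)
Stage 2 (CLIP -2 2): clip(0,-2,2)=0, clip(7,-2,2)=2, clip(2,-2,2)=2, clip(-2,-2,2)=-2, clip(-5,-2,2)=-2, clip(8,-2,2)=2 -> [0, 2, 2, -2, -2, 2] (max |s|=2)
Stage 3 (ABS): |0|=0, |2|=2, |2|=2, |-2|=2, |-2|=2, |2|=2 -> [0, 2, 2, 2, 2, 2] (max |s|=2)
Stage 4 (SUM): sum[0..0]=0, sum[0..1]=2, sum[0..2]=4, sum[0..3]=6, sum[0..4]=8, sum[0..5]=10 -> [0, 2, 4, 6, 8, 10] (max |s|=10)
Stage 5 (AMPLIFY 2): 0*2=0, 2*2=4, 4*2=8, 6*2=12, 8*2=16, 10*2=20 -> [0, 4, 8, 12, 16, 20] (max |s|=20)
Stage 6 (DELAY): [0, 0, 4, 8, 12, 16] = [0, 0, 4, 8, 12, 16] -> [0, 0, 4, 8, 12, 16] (max |s|=16)
Overall max amplitude: 20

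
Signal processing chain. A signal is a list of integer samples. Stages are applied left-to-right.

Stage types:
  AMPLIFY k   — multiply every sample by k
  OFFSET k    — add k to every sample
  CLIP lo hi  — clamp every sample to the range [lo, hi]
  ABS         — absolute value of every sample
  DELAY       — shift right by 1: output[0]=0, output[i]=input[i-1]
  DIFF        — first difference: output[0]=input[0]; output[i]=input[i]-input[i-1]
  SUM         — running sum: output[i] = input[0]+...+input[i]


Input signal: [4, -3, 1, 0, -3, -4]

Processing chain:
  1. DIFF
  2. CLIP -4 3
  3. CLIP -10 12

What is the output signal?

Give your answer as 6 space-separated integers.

Input: [4, -3, 1, 0, -3, -4]
Stage 1 (DIFF): s[0]=4, -3-4=-7, 1--3=4, 0-1=-1, -3-0=-3, -4--3=-1 -> [4, -7, 4, -1, -3, -1]
Stage 2 (CLIP -4 3): clip(4,-4,3)=3, clip(-7,-4,3)=-4, clip(4,-4,3)=3, clip(-1,-4,3)=-1, clip(-3,-4,3)=-3, clip(-1,-4,3)=-1 -> [3, -4, 3, -1, -3, -1]
Stage 3 (CLIP -10 12): clip(3,-10,12)=3, clip(-4,-10,12)=-4, clip(3,-10,12)=3, clip(-1,-10,12)=-1, clip(-3,-10,12)=-3, clip(-1,-10,12)=-1 -> [3, -4, 3, -1, -3, -1]

Answer: 3 -4 3 -1 -3 -1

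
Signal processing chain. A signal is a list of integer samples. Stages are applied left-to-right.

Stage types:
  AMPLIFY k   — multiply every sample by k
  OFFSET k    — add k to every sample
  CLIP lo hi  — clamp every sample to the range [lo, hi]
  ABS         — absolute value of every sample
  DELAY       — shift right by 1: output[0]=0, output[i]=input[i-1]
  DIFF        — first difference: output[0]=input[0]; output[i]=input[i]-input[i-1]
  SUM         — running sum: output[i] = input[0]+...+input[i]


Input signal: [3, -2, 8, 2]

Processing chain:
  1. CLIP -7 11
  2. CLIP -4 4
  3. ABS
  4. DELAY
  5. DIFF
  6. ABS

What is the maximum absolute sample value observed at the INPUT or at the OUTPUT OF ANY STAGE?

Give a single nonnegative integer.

Input: [3, -2, 8, 2] (max |s|=8)
Stage 1 (CLIP -7 11): clip(3,-7,11)=3, clip(-2,-7,11)=-2, clip(8,-7,11)=8, clip(2,-7,11)=2 -> [3, -2, 8, 2] (max |s|=8)
Stage 2 (CLIP -4 4): clip(3,-4,4)=3, clip(-2,-4,4)=-2, clip(8,-4,4)=4, clip(2,-4,4)=2 -> [3, -2, 4, 2] (max |s|=4)
Stage 3 (ABS): |3|=3, |-2|=2, |4|=4, |2|=2 -> [3, 2, 4, 2] (max |s|=4)
Stage 4 (DELAY): [0, 3, 2, 4] = [0, 3, 2, 4] -> [0, 3, 2, 4] (max |s|=4)
Stage 5 (DIFF): s[0]=0, 3-0=3, 2-3=-1, 4-2=2 -> [0, 3, -1, 2] (max |s|=3)
Stage 6 (ABS): |0|=0, |3|=3, |-1|=1, |2|=2 -> [0, 3, 1, 2] (max |s|=3)
Overall max amplitude: 8

Answer: 8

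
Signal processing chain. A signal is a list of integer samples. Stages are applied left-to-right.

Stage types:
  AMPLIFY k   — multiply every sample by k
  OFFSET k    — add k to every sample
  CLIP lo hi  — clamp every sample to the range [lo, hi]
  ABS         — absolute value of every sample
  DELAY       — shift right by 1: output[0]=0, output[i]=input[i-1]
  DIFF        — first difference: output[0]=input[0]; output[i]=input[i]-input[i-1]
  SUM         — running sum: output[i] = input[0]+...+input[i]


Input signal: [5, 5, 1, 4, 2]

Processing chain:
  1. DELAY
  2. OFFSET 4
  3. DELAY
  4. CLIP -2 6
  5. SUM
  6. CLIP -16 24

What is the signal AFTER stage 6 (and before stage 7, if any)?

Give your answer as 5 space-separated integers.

Input: [5, 5, 1, 4, 2]
Stage 1 (DELAY): [0, 5, 5, 1, 4] = [0, 5, 5, 1, 4] -> [0, 5, 5, 1, 4]
Stage 2 (OFFSET 4): 0+4=4, 5+4=9, 5+4=9, 1+4=5, 4+4=8 -> [4, 9, 9, 5, 8]
Stage 3 (DELAY): [0, 4, 9, 9, 5] = [0, 4, 9, 9, 5] -> [0, 4, 9, 9, 5]
Stage 4 (CLIP -2 6): clip(0,-2,6)=0, clip(4,-2,6)=4, clip(9,-2,6)=6, clip(9,-2,6)=6, clip(5,-2,6)=5 -> [0, 4, 6, 6, 5]
Stage 5 (SUM): sum[0..0]=0, sum[0..1]=4, sum[0..2]=10, sum[0..3]=16, sum[0..4]=21 -> [0, 4, 10, 16, 21]
Stage 6 (CLIP -16 24): clip(0,-16,24)=0, clip(4,-16,24)=4, clip(10,-16,24)=10, clip(16,-16,24)=16, clip(21,-16,24)=21 -> [0, 4, 10, 16, 21]

Answer: 0 4 10 16 21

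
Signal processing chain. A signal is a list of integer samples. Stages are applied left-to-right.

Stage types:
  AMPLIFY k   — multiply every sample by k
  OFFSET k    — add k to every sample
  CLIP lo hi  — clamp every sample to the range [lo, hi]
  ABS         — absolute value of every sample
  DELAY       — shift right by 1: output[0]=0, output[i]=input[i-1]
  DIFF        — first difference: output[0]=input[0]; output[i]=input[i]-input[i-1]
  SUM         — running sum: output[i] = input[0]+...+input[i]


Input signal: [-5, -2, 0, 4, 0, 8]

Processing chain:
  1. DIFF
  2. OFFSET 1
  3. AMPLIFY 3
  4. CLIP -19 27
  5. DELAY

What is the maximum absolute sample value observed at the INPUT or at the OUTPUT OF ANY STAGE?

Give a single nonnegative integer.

Answer: 27

Derivation:
Input: [-5, -2, 0, 4, 0, 8] (max |s|=8)
Stage 1 (DIFF): s[0]=-5, -2--5=3, 0--2=2, 4-0=4, 0-4=-4, 8-0=8 -> [-5, 3, 2, 4, -4, 8] (max |s|=8)
Stage 2 (OFFSET 1): -5+1=-4, 3+1=4, 2+1=3, 4+1=5, -4+1=-3, 8+1=9 -> [-4, 4, 3, 5, -3, 9] (max |s|=9)
Stage 3 (AMPLIFY 3): -4*3=-12, 4*3=12, 3*3=9, 5*3=15, -3*3=-9, 9*3=27 -> [-12, 12, 9, 15, -9, 27] (max |s|=27)
Stage 4 (CLIP -19 27): clip(-12,-19,27)=-12, clip(12,-19,27)=12, clip(9,-19,27)=9, clip(15,-19,27)=15, clip(-9,-19,27)=-9, clip(27,-19,27)=27 -> [-12, 12, 9, 15, -9, 27] (max |s|=27)
Stage 5 (DELAY): [0, -12, 12, 9, 15, -9] = [0, -12, 12, 9, 15, -9] -> [0, -12, 12, 9, 15, -9] (max |s|=15)
Overall max amplitude: 27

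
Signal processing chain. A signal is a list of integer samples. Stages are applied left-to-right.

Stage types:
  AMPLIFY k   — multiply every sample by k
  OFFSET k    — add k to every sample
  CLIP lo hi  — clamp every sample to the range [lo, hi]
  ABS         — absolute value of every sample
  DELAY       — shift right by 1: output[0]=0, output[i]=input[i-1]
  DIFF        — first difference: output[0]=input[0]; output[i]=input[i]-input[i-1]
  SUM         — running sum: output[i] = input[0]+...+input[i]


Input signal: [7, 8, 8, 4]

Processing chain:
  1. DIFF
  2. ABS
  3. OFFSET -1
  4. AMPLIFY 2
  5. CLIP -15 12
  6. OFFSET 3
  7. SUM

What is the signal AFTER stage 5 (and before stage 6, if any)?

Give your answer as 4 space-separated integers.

Answer: 12 0 -2 6

Derivation:
Input: [7, 8, 8, 4]
Stage 1 (DIFF): s[0]=7, 8-7=1, 8-8=0, 4-8=-4 -> [7, 1, 0, -4]
Stage 2 (ABS): |7|=7, |1|=1, |0|=0, |-4|=4 -> [7, 1, 0, 4]
Stage 3 (OFFSET -1): 7+-1=6, 1+-1=0, 0+-1=-1, 4+-1=3 -> [6, 0, -1, 3]
Stage 4 (AMPLIFY 2): 6*2=12, 0*2=0, -1*2=-2, 3*2=6 -> [12, 0, -2, 6]
Stage 5 (CLIP -15 12): clip(12,-15,12)=12, clip(0,-15,12)=0, clip(-2,-15,12)=-2, clip(6,-15,12)=6 -> [12, 0, -2, 6]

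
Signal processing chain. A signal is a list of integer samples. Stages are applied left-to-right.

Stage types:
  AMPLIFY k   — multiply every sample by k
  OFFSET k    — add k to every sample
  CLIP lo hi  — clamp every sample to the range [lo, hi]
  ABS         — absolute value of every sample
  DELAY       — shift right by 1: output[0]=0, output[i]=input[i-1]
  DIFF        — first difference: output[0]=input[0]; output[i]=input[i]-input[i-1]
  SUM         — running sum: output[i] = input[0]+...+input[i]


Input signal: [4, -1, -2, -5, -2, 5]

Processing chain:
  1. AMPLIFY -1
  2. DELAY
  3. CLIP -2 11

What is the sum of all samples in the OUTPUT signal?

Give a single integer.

Answer: 8

Derivation:
Input: [4, -1, -2, -5, -2, 5]
Stage 1 (AMPLIFY -1): 4*-1=-4, -1*-1=1, -2*-1=2, -5*-1=5, -2*-1=2, 5*-1=-5 -> [-4, 1, 2, 5, 2, -5]
Stage 2 (DELAY): [0, -4, 1, 2, 5, 2] = [0, -4, 1, 2, 5, 2] -> [0, -4, 1, 2, 5, 2]
Stage 3 (CLIP -2 11): clip(0,-2,11)=0, clip(-4,-2,11)=-2, clip(1,-2,11)=1, clip(2,-2,11)=2, clip(5,-2,11)=5, clip(2,-2,11)=2 -> [0, -2, 1, 2, 5, 2]
Output sum: 8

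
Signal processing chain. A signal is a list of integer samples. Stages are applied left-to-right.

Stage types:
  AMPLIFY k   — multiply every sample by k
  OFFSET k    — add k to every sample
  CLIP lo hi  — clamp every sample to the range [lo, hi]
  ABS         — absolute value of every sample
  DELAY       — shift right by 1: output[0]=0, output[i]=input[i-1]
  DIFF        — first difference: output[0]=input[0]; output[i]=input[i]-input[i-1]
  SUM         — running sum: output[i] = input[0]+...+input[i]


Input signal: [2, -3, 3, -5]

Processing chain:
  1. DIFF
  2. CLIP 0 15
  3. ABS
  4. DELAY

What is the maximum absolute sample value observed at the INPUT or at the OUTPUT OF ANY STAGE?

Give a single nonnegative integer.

Answer: 8

Derivation:
Input: [2, -3, 3, -5] (max |s|=5)
Stage 1 (DIFF): s[0]=2, -3-2=-5, 3--3=6, -5-3=-8 -> [2, -5, 6, -8] (max |s|=8)
Stage 2 (CLIP 0 15): clip(2,0,15)=2, clip(-5,0,15)=0, clip(6,0,15)=6, clip(-8,0,15)=0 -> [2, 0, 6, 0] (max |s|=6)
Stage 3 (ABS): |2|=2, |0|=0, |6|=6, |0|=0 -> [2, 0, 6, 0] (max |s|=6)
Stage 4 (DELAY): [0, 2, 0, 6] = [0, 2, 0, 6] -> [0, 2, 0, 6] (max |s|=6)
Overall max amplitude: 8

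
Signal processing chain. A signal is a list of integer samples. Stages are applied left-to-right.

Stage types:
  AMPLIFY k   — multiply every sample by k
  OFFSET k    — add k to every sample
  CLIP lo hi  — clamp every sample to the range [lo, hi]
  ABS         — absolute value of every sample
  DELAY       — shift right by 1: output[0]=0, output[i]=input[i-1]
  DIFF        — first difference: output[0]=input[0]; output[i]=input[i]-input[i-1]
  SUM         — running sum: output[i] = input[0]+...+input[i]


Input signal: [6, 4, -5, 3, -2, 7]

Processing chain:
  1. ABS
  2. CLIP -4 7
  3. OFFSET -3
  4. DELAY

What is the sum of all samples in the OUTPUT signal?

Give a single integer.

Answer: 5

Derivation:
Input: [6, 4, -5, 3, -2, 7]
Stage 1 (ABS): |6|=6, |4|=4, |-5|=5, |3|=3, |-2|=2, |7|=7 -> [6, 4, 5, 3, 2, 7]
Stage 2 (CLIP -4 7): clip(6,-4,7)=6, clip(4,-4,7)=4, clip(5,-4,7)=5, clip(3,-4,7)=3, clip(2,-4,7)=2, clip(7,-4,7)=7 -> [6, 4, 5, 3, 2, 7]
Stage 3 (OFFSET -3): 6+-3=3, 4+-3=1, 5+-3=2, 3+-3=0, 2+-3=-1, 7+-3=4 -> [3, 1, 2, 0, -1, 4]
Stage 4 (DELAY): [0, 3, 1, 2, 0, -1] = [0, 3, 1, 2, 0, -1] -> [0, 3, 1, 2, 0, -1]
Output sum: 5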